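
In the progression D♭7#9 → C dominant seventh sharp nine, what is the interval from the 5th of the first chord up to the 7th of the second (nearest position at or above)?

D♭7#9 has A♭ as its 5th, and C dominant seventh sharp nine has B♭ as its 7th.
A♭ up to B♭ spans 2 letter names and 2 semitones — a major second.

major second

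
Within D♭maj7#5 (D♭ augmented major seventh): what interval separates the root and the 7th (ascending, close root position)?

Spelling the chord: D♭–F–A–C.
So we need the interval from D♭ up to C.
From D♭ to C is 11 semitones, exactly the major seventh.

major seventh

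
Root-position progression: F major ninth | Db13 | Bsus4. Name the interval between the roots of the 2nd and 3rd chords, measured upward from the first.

augmented 6th

The roots are Db and B.
6 letter names make it a sixth; at 10 semitones (a half step wider than major) the quality is augmented.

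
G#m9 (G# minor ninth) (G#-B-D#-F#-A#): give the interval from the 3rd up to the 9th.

major seventh

The 3rd is B and the 9th is A#.
B up to A# spans 7 letter names and 11 semitones — a major seventh.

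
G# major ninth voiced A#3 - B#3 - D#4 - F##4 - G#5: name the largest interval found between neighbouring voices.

minor ninth

Adjacent intervals: A#3→B#3 = major second; B#3→D#4 = minor third; D#4→F##4 = major third; F##4→G#5 = minor ninth.
The largest is F##4 to G#5, a minor ninth (13 semitones).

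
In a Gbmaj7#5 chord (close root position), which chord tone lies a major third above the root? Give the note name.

Gb augmented major seventh: Gb-Bb-D-F.
The root is Gb. A major third above Gb is Bb.
Bb is the chord's 3rd.

Bb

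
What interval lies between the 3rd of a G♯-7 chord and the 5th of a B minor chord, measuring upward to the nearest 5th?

perfect 5th

The 3rd of G♯-7 is B; the 5th of B minor is F♯.
B up to F♯ spans 5 letter names and 7 semitones — a perfect fifth.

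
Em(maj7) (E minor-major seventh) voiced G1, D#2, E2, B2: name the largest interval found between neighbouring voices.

Adjacent intervals: G1→D#2 = augmented fifth; D#2→E2 = minor second; E2→B2 = perfect fifth.
The largest is G1 to D#2, an augmented fifth (8 semitones).

A5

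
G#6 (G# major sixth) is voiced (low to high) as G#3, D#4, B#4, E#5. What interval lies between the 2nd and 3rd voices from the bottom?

M6

Those voices are D#4 and B#4.
Counting 6 letters and 9 half steps from D# gives a major sixth.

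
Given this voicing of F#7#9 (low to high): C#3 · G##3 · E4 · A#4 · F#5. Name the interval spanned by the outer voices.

The outer voices are C#3 and F#5.
From C# to F# is 29 semitones, exactly the perfect 18th.

P18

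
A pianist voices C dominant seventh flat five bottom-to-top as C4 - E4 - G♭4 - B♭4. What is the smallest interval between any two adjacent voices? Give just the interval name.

Adjacent intervals: C4→E4 = major third; E4→G♭4 = diminished third; G♭4→B♭4 = major third.
The smallest is E4 to G♭4, a diminished third (2 semitones).

diminished third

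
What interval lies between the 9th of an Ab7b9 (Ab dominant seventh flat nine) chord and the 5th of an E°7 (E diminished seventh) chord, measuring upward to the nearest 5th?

The 9th of Ab7b9 (Ab dominant seventh flat nine) is Bbb; the 5th of E°7 (E diminished seventh) is Bb.
Bbb up to Bb is 1 semitone, a half step wider than a perfect unison, so the interval is augmented.

augmented unison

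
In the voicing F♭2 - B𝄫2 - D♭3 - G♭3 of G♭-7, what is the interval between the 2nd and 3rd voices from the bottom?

Those voices are B𝄫2 and D♭3.
Counting 3 letters and 4 half steps from B𝄫 gives a major third.

major 3rd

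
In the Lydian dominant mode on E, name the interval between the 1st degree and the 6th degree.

Spelling the Lydian dominant mode on E: E F# G# A# B C# D.
So we need the interval from E up to C#.
From E to C# is 9 semitones, exactly the major sixth.

major 6th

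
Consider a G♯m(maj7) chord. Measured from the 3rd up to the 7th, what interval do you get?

Spelling the chord: G♯–B–D♯–F𝄪.
That puts B below F𝄪.
From B to F𝄪: 8 semitones over a fifth = augmented.

A5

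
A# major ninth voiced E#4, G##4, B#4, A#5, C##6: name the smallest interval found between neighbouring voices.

minor third

Adjacent intervals: E#4→G##4 = major third; G##4→B#4 = minor third; B#4→A#5 = minor seventh; A#5→C##6 = major third.
The smallest is G##4 to B#4, a minor third (3 semitones).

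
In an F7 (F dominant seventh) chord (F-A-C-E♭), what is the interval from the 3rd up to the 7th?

That puts A below E♭.
5 letter names make it a fifth; at 6 semitones (a half step narrower than perfect) the quality is diminished.
This 3–7 tritone is the characteristic tension at the heart of the dominant sound.

diminished fifth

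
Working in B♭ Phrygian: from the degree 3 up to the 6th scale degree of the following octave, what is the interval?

B♭ phrygian: B♭ C♭ D♭ E♭ F G♭ A♭.
Degree 3 = D♭; 6th scale degree (up an octave) = G♭.
D♭ up to G♭ spans 11 letter names and 17 semitones — a perfect eleventh.

perfect eleventh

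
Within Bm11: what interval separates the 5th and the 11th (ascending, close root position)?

minor seventh

The chord tones of Bm11 are B, D, F#, A, C#, E.
That puts F# below E.
7 letter names make it a seventh; at 10 semitones (a half step narrower than major) the quality is minor.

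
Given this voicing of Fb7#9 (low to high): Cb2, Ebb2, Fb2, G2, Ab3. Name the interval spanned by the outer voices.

major thirteenth

The outer voices are Cb2 and Ab3.
From Cb to Ab is 21 semitones, exactly the major thirteenth.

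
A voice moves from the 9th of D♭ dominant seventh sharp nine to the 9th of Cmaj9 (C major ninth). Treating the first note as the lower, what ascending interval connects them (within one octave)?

D♭ dominant seventh sharp nine has E as its 9th, and Cmaj9 (C major ninth) has D as its 9th.
E up to D is 10 semitones, a half step narrower than a major seventh, so the interval is minor.

minor 7th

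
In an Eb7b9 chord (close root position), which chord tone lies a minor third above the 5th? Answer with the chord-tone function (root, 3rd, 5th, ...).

Eb7b9 (Eb dominant seventh flat nine): Eb-G-Bb-Db-Fb.
The 5th is Bb. A minor third above Bb is Db.
Db is the chord's 7th.

7th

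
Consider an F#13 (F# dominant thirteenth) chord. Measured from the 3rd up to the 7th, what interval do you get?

F#13 (F# dominant thirteenth) is spelled F# A# C# E G# D#.
The 3rd is A# and the 7th is E.
5 letter names make it a fifth; at 6 semitones (a half step narrower than perfect) the quality is diminished.

diminished fifth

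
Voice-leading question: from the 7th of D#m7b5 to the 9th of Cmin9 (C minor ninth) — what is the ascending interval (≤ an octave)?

minor second

D#m7b5 has C# as its 7th, and Cmin9 (C minor ninth) has D as its 9th.
C# up to D is 1 semitone, a half step narrower than a major second, so the interval is minor.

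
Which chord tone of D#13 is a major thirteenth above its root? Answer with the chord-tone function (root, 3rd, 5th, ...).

13th

Spelling the chord: D# F## A# C# E# B#.
The root is D#. A major thirteenth above D# is B#.
B# is the chord's 13th.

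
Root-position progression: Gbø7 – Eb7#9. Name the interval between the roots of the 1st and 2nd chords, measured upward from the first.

major sixth

The roots are Gb and Eb.
Gb up to Eb spans 6 letter names and 9 semitones — a major sixth.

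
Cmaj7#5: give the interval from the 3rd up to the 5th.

major third

Spelling the chord: C–E–G#–B.
The 3rd is E and the 5th is G#.
E up to G# spans 3 letter names and 4 semitones — a major third.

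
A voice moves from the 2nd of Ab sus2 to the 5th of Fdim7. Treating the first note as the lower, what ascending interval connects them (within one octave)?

minor 2nd

Ab sus2 has Bb as its 2nd, and Fdim7 has Cb as its 5th.
Bb up to Cb is 1 semitone, a half step narrower than a major second, so the interval is minor.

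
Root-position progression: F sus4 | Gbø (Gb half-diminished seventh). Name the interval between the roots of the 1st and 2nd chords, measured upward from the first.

The roots are F and Gb.
F up to Gb is 1 semitone, a half step narrower than a major second, so the interval is minor.

minor second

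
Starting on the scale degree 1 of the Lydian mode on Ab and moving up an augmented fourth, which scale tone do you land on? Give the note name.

The scale is Ab Bb C D Eb F G.
The scale degree 1 is Ab; an augmented fourth above that is D — scale degree 4.

D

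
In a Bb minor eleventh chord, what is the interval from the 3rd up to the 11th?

The chord tones of Bb minor eleventh are Bb, Db, F, Ab, C, Eb.
So we need the interval from Db up to Eb.
Db up to Eb spans 9 letter names and 14 semitones — a major ninth.

major ninth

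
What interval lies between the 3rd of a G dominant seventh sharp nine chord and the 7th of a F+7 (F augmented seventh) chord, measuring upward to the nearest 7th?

diminished fourth

G dominant seventh sharp nine has B as its 3rd, and F+7 (F augmented seventh) has Eb as its 7th.
From B to Eb: 4 semitones over a fourth = diminished.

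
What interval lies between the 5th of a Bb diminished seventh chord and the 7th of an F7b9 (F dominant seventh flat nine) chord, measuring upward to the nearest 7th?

major seventh

The 5th of Bb diminished seventh is Fb; the 7th of F7b9 (F dominant seventh flat nine) is Eb.
From Fb to Eb is 11 semitones, exactly the major seventh.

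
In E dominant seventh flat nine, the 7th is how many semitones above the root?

10

E7b9 (E dominant seventh flat nine): E-G♯-B-D-F.
E to D is a minor seventh: 10 semitones.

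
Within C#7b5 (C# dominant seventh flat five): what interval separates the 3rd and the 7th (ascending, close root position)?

diminished 5th

C#7b5: C#, E#, G, B.
So we need the interval from E# up to B.
E# up to B is 6 semitones, a half step narrower than a perfect fifth, so the interval is diminished.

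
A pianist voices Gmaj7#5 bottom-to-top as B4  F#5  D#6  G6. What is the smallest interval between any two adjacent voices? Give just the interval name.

Adjacent intervals: B4→F#5 = perfect fifth; F#5→D#6 = major sixth; D#6→G6 = diminished fourth.
The smallest is D#6 to G6, a diminished fourth (4 semitones).

diminished fourth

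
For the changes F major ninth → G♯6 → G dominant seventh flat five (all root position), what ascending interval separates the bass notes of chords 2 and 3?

The roots are G♯ and G.
G♯ up to G is 11 semitones, a half step narrower than a perfect octave, so the interval is diminished.

diminished octave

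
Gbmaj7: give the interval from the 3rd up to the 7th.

Gbmaj7: Gb-Bb-Db-F.
So we need the interval from Bb up to F.
From Bb to F is 7 semitones, exactly the perfect fifth.

perfect fifth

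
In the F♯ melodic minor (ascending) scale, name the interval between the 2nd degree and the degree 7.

M6

The scale runs F♯ G♯ A B C♯ D♯ E♯.
So we need the interval from G♯ up to E♯.
Counting 6 letters and 9 half steps from G♯ gives a major sixth.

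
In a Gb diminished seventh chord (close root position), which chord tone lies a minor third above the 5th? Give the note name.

Fbb

The chord tones of Gbdim7 (Gb diminished seventh) are Gb, Bbb, Dbb, Fbb.
The 5th is Dbb. A minor third above Dbb is Fbb.
Fbb is the chord's 7th.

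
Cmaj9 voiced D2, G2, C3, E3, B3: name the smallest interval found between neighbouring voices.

major third

Adjacent intervals: D2→G2 = perfect fourth; G2→C3 = perfect fourth; C3→E3 = major third; E3→B3 = perfect fifth.
The smallest is C3 to E3, a major third (4 semitones).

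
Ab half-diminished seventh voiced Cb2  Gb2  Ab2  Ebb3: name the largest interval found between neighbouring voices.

perfect fifth

Adjacent intervals: Cb2→Gb2 = perfect fifth; Gb2→Ab2 = major second; Ab2→Ebb3 = diminished fifth.
The largest is Cb2 to Gb2, a perfect fifth (7 semitones).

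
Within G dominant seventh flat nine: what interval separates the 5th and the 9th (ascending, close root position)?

diminished fifth

G dominant seventh flat nine is spelled G, B, D, F, Ab.
So we need the interval from D up to Ab.
5 letter names make it a fifth; at 6 semitones (a half step narrower than perfect) the quality is diminished.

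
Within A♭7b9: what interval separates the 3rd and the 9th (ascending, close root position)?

diminished 7th

A♭7b9 (A♭ dominant seventh flat nine): A♭–C–E♭–G♭–B𝄫.
So we need the interval from C up to B𝄫.
From C to B𝄫: 9 semitones over a seventh = diminished.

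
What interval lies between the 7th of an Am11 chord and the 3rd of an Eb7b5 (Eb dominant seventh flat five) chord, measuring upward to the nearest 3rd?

The 7th of Am11 is G; the 3rd of Eb7b5 (Eb dominant seventh flat five) is G.
Counting 1 letters and 0 half steps from G gives a perfect unison.

perfect 1st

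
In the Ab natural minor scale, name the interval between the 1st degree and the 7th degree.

minor seventh

The scale runs Ab Bb Cb Db Eb Fb Gb.
1st degree = Ab; scale degree 7 = Gb.
From Ab to Gb: 10 semitones over a seventh = minor.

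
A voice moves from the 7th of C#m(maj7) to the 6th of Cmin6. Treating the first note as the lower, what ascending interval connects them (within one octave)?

The 7th of C#m(maj7) is B#; the 6th of Cmin6 is A.
From B# to A: 9 semitones over a seventh = diminished.

d7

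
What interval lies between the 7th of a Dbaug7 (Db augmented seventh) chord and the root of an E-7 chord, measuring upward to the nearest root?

augmented 3rd

Dbaug7 (Db augmented seventh) has Cb as its 7th, and E-7 has E as its root.
From Cb to E: 5 semitones over a third = augmented.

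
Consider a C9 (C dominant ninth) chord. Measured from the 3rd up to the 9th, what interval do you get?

C9 (C dominant ninth): C, E, G, Bb, D.
The 3rd is E and the 9th is D.
7 letter names make it a seventh; at 10 semitones (a half step narrower than major) the quality is minor.

minor seventh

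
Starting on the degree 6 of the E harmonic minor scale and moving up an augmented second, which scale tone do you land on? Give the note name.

The scale is E F♯ G A B C D♯.
The degree 6 is C; an augmented second above that is D♯ — scale degree 7.

D#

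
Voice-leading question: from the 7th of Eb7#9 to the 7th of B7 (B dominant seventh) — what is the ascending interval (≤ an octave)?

The 7th of Eb7#9 is Db; the 7th of B7 (B dominant seventh) is A.
5 letter names make it a fifth; at 8 semitones (a half step wider than perfect) the quality is augmented.

augmented 5th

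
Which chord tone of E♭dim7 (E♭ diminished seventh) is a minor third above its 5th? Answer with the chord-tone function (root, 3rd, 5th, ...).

E♭dim7: E♭, G♭, B𝄫, D𝄫.
The 5th is B𝄫. A minor third above B𝄫 is D𝄫.
D𝄫 is the chord's 7th.

7th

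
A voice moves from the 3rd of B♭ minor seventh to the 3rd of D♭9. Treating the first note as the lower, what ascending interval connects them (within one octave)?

major third

The 3rd of B♭ minor seventh is D♭; the 3rd of D♭9 is F.
Counting 3 letters and 4 half steps from D♭ gives a major third.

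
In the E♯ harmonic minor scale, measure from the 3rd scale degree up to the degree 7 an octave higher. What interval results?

Spelling the E♯ harmonic minor scale: E♯ F𝄪 G♯ A♯ B♯ C♯ D𝄪.
So we need the interval from G♯ up to D𝄪.
12 letter names make it a twelfth; at 20 semitones (a half step wider than perfect) the quality is augmented.

augmented twelfth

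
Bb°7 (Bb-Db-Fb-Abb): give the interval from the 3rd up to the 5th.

The 3rd is Db and the 5th is Fb.
3 letter names make it a third; at 3 semitones (a half step narrower than major) the quality is minor.

minor 3rd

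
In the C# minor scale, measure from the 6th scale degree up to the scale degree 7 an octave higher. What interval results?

C# natural minor: C# D# E F# G# A B.
So we need the interval from A up to B.
From A to B is 14 semitones, exactly the major ninth.

major ninth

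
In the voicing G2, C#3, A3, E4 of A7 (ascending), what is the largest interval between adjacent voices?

minor 6th

Adjacent intervals: G2→C#3 = augmented fourth; C#3→A3 = minor sixth; A3→E4 = perfect fifth.
The largest is C#3 to A3, a minor sixth (8 semitones).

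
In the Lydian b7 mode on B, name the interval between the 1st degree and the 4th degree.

B lydian dominant: B C# D# E# F# G# A.
So we need the interval from B up to E#.
4 letter names make it a fourth; at 6 semitones (a half step wider than perfect) the quality is augmented.

augmented fourth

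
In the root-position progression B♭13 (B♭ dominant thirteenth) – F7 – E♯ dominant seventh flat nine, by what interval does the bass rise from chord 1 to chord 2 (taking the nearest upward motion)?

The roots are B♭ and F.
From B♭ to F is 7 semitones, exactly the perfect fifth.

perfect fifth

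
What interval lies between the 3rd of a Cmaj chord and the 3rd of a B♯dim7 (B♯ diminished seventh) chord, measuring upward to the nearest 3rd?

major seventh

The 3rd of Cmaj is E; the 3rd of B♯dim7 (B♯ diminished seventh) is D♯.
From E to D♯ is 11 semitones, exactly the major seventh.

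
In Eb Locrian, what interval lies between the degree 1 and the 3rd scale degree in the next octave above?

The scale runs Eb Fb Gb Ab Bbb Cb Db.
That puts Eb below Gb.
10 letter names make it a tenth; at 15 semitones (a half step narrower than major) the quality is minor.

minor tenth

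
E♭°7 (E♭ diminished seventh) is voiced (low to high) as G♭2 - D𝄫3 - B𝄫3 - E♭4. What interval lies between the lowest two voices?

Those voices are G♭2 and D𝄫3.
5 letter names make it a fifth; at 6 semitones (a half step narrower than perfect) the quality is diminished.

diminished fifth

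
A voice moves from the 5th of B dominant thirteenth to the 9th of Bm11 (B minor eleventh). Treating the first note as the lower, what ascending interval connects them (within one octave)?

perfect fifth

B dominant thirteenth has F# as its 5th, and Bm11 (B minor eleventh) has C# as its 9th.
Counting 5 letters and 7 half steps from F# gives a perfect fifth.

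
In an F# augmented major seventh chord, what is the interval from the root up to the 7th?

M7

The chord tones of F# augmented major seventh are F#–A#–C##–E#.
Root = F#; 7th = E#.
F# up to E# spans 7 letter names and 11 semitones — a major seventh.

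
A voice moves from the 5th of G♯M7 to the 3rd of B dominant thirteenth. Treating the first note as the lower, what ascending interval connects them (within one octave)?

G♯M7 has D♯ as its 5th, and B dominant thirteenth has D♯ as its 3rd.
From D♯ to D♯ is 0 semitones, exactly the perfect unison.

perfect unison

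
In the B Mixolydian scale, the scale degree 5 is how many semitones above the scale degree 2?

The scale is B C♯ D♯ E F♯ G♯ A.
C♯ up to F♯ is a perfect fourth — 5 semitones.

5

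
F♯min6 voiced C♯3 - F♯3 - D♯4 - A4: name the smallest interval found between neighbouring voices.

P4

Adjacent intervals: C♯3→F♯3 = perfect fourth; F♯3→D♯4 = major sixth; D♯4→A4 = diminished fifth.
The smallest is C♯3 to F♯3, a perfect fourth (5 semitones).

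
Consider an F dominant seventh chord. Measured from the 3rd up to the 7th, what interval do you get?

F dominant seventh: F–A–C–Eb.
The 3rd is A and the 7th is Eb.
5 letter names make it a fifth; at 6 semitones (a half step narrower than perfect) the quality is diminished.
This 3–7 tritone is the characteristic tension at the heart of the dominant sound.

d5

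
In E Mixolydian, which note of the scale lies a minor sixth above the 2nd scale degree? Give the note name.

D

The scale is E F# G# A B C# D.
The 2nd scale degree is F#; a minor sixth above that is D — scale degree 7.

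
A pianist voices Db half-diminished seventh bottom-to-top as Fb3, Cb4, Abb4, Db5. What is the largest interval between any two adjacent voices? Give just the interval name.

minor sixth

Adjacent intervals: Fb3→Cb4 = perfect fifth; Cb4→Abb4 = minor sixth; Abb4→Db5 = augmented fourth.
The largest is Cb4 to Abb4, a minor sixth (8 semitones).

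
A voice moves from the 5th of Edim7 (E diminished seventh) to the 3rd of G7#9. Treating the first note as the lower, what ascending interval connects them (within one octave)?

The 5th of Edim7 (E diminished seventh) is B♭; the 3rd of G7#9 is B.
B♭ up to B is 1 semitone, a half step wider than a perfect unison, so the interval is augmented.

augmented unison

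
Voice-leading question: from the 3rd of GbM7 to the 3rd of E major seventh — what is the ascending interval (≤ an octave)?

augmented sixth

GbM7 has Bb as its 3rd, and E major seventh has G# as its 3rd.
6 letter names make it a sixth; at 10 semitones (a half step wider than major) the quality is augmented.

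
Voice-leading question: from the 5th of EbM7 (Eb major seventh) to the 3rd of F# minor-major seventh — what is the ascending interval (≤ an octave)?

The 5th of EbM7 (Eb major seventh) is Bb; the 3rd of F# minor-major seventh is A.
Bb up to A spans 7 letter names and 11 semitones — a major seventh.

major seventh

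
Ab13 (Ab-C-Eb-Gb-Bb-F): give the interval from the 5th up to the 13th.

major ninth

So we need the interval from Eb up to F.
From Eb to F is 14 semitones, exactly the major ninth.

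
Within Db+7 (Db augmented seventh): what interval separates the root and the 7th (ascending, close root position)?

Spelling the chord: Db, F, A, Cb.
That puts Db below Cb.
Db up to Cb is 10 semitones, a half step narrower than a major seventh, so the interval is minor.

m7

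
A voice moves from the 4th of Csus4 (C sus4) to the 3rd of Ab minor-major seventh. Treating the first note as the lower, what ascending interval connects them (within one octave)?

The 4th of Csus4 (C sus4) is F; the 3rd of Ab minor-major seventh is Cb.
F up to Cb is 6 semitones, a half step narrower than a perfect fifth, so the interval is diminished.

diminished 5th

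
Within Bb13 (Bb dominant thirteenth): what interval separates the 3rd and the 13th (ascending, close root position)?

Spelling the chord: Bb D F Ab C G.
That puts D below G.
Counting 11 letters and 17 half steps from D gives a perfect eleventh.

perfect eleventh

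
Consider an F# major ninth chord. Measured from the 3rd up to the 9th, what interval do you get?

m7

Spelling the chord: F#-A#-C#-E#-G#.
The 3rd is A# and the 9th is G#.
7 letter names make it a seventh; at 10 semitones (a half step narrower than major) the quality is minor.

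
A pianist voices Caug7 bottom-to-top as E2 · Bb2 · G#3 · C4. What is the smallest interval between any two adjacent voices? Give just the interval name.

diminished fourth

Adjacent intervals: E2→Bb2 = diminished fifth; Bb2→G#3 = augmented sixth; G#3→C4 = diminished fourth.
The smallest is G#3 to C4, a diminished fourth (4 semitones).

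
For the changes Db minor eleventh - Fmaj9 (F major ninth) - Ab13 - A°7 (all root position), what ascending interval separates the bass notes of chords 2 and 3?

The roots are F and Ab.
From F to Ab: 3 semitones over a third = minor.

minor third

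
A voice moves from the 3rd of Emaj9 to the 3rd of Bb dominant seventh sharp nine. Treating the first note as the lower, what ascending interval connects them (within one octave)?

diminished fifth

Emaj9 has G# as its 3rd, and Bb dominant seventh sharp nine has D as its 3rd.
G# up to D is 6 semitones, a half step narrower than a perfect fifth, so the interval is diminished.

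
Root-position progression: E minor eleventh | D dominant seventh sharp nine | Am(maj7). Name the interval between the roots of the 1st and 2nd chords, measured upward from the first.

The roots are E and D.
From E to D: 10 semitones over a seventh = minor.

minor seventh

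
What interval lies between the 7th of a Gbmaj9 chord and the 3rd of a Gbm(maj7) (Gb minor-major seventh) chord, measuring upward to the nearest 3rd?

diminished fourth

Gbmaj9 has F as its 7th, and Gbm(maj7) (Gb minor-major seventh) has Bbb as its 3rd.
4 letter names make it a fourth; at 4 semitones (a half step narrower than perfect) the quality is diminished.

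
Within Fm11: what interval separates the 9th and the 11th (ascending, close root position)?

Spelling the chord: F-Ab-C-Eb-G-Bb.
So we need the interval from G up to Bb.
From G to Bb: 3 semitones over a third = minor.

minor third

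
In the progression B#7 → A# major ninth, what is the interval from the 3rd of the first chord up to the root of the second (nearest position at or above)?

d5

The 3rd of B#7 is D##; the root of A# major ninth is A#.
From D## to A#: 6 semitones over a fifth = diminished.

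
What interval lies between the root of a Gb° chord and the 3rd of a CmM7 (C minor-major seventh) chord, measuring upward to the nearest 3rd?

The root of Gb° is Gb; the 3rd of CmM7 (C minor-major seventh) is Eb.
From Gb to Eb is 9 semitones, exactly the major sixth.

major 6th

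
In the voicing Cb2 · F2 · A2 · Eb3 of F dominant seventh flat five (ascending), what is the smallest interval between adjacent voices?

major 3rd

Adjacent intervals: Cb2→F2 = augmented fourth; F2→A2 = major third; A2→Eb3 = diminished fifth.
The smallest is F2 to A2, a major third (4 semitones).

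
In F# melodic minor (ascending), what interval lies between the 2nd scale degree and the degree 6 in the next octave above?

perfect twelfth

Spelling F# melodic minor (ascending): F# G# A B C# D# E#.
That puts G# below D#.
From G# to D# is 19 semitones, exactly the perfect twelfth.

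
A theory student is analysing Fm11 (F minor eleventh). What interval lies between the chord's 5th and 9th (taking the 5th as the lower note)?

Spelling the chord: F–Ab–C–Eb–G–Bb.
So we need the interval from C up to G.
From C to G is 7 semitones, exactly the perfect fifth.

perfect 5th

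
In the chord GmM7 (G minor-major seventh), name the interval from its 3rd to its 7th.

GmM7 is spelled G, B♭, D, F♯.
The 3rd is B♭ and the 7th is F♯.
5 letter names make it a fifth; at 8 semitones (a half step wider than perfect) the quality is augmented.

augmented 5th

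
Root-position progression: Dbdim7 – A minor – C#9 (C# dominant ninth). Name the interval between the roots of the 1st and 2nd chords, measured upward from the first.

The roots are Db and A.
From Db to A: 8 semitones over a fifth = augmented.

augmented fifth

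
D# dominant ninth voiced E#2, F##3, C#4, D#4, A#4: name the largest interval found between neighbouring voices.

major ninth

Adjacent intervals: E#2→F##3 = major ninth; F##3→C#4 = diminished fifth; C#4→D#4 = major second; D#4→A#4 = perfect fifth.
The largest is E#2 to F##3, a major ninth (14 semitones).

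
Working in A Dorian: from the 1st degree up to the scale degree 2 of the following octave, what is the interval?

M9

Spelling A Dorian: A B C D E F# G.
That puts A below B.
From A to B is 14 semitones, exactly the major ninth.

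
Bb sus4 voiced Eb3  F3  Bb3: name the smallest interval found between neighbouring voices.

major 2nd

Adjacent intervals: Eb3→F3 = major second; F3→Bb3 = perfect fourth.
The smallest is Eb3 to F3, a major second (2 semitones).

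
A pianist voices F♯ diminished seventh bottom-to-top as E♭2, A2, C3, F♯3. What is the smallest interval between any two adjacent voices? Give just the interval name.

Adjacent intervals: E♭2→A2 = augmented fourth; A2→C3 = minor third; C3→F♯3 = augmented fourth.
The smallest is A2 to C3, a minor third (3 semitones).

minor 3rd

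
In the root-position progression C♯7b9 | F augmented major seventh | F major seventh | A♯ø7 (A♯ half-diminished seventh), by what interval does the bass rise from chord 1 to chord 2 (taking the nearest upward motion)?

d4

The roots are C♯ and F.
C♯ up to F is 4 semitones, a half step narrower than a perfect fourth, so the interval is diminished.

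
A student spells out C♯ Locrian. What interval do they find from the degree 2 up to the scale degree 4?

C♯ locrian: C♯ D E F♯ G A B.
The degree 2 is D and the 4th degree is F♯.
Counting 3 letters and 4 half steps from D gives a major third.

major third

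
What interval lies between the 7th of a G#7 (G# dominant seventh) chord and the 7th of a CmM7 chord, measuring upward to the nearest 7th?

perfect fourth

The 7th of G#7 (G# dominant seventh) is F#; the 7th of CmM7 is B.
From F# to B is 5 semitones, exactly the perfect fourth.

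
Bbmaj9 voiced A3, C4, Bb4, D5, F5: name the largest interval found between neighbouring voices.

Adjacent intervals: A3→C4 = minor third; C4→Bb4 = minor seventh; Bb4→D5 = major third; D5→F5 = minor third.
The largest is C4 to Bb4, a minor seventh (10 semitones).

m7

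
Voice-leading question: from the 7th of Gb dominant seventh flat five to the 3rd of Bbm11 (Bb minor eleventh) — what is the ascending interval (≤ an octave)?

Gb dominant seventh flat five has Fb as its 7th, and Bbm11 (Bb minor eleventh) has Db as its 3rd.
Fb up to Db spans 6 letter names and 9 semitones — a major sixth.

major sixth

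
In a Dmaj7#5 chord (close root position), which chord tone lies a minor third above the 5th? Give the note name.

C#

Dmaj7#5: D–F♯–A♯–C♯.
The 5th is A♯. A minor third above A♯ is C♯.
C♯ is the chord's 7th.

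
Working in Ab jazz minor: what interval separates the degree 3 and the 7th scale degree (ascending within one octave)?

A5

Spelling Ab jazz minor: Ab Bb Cb Db Eb F G.
So we need the interval from Cb up to G.
5 letter names make it a fifth; at 8 semitones (a half step wider than perfect) the quality is augmented.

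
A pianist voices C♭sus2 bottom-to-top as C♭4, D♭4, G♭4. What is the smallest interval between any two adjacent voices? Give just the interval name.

Adjacent intervals: C♭4→D♭4 = major second; D♭4→G♭4 = perfect fourth.
The smallest is C♭4 to D♭4, a major second (2 semitones).

major second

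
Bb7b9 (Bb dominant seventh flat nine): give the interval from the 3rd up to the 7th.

Bb dominant seventh flat nine: Bb–D–F–Ab–Cb.
3rd = D; 7th = Ab.
5 letter names make it a fifth; at 6 semitones (a half step narrower than perfect) the quality is diminished.

diminished fifth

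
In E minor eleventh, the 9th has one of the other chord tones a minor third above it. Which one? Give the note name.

E minor eleventh: E–G–B–D–F♯–A.
The 9th is F♯. A minor third above F♯ is A.
A is the chord's 11th.

A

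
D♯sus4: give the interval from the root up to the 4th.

The chord tones of D♯sus4 are D♯–G♯–A♯.
The root is D♯ and the 4th is G♯.
D♯ up to G♯ spans 4 letter names and 5 semitones — a perfect fourth.

perfect fourth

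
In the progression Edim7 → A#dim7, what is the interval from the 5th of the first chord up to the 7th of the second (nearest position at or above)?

Edim7 has Bb as its 5th, and A#dim7 has G as its 7th.
Counting 6 letters and 9 half steps from Bb gives a major sixth.

major sixth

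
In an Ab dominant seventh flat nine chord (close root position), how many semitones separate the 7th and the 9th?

3

Ab7b9 (Ab dominant seventh flat nine): Ab–C–Eb–Gb–Bbb.
Gb to Bbb is a minor third: 3 semitones.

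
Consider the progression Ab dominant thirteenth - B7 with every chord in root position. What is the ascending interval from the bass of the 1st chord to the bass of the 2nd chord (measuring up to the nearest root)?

augmented 2nd

The roots are Ab and B.
2 letter names make it a second; at 3 semitones (a half step wider than major) the quality is augmented.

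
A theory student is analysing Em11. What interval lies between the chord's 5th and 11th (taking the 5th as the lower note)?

minor seventh

Spelling the chord: E-G-B-D-F#-A.
So we need the interval from B up to A.
7 letter names make it a seventh; at 10 semitones (a half step narrower than major) the quality is minor.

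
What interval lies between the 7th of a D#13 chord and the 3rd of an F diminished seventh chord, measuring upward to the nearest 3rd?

diminished sixth

The 7th of D#13 is C#; the 3rd of F diminished seventh is Ab.
C# up to Ab is 7 semitones, a whole step narrower than a major sixth, so the interval is diminished.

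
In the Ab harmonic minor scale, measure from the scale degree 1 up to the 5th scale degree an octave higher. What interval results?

perfect twelfth

Spelling the Ab harmonic minor scale: Ab Bb Cb Db Eb Fb G.
Scale degree 1 = Ab; 5th degree (up an octave) = Eb.
Ab up to Eb spans 12 letter names and 19 semitones — a perfect twelfth.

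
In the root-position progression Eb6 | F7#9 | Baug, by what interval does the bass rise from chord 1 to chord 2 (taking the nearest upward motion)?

The roots are Eb and F.
From Eb to F is 2 semitones, exactly the major second.

major 2nd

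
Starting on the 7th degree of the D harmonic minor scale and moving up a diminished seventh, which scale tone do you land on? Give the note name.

The scale is D E F G A B♭ C♯.
The 7th degree is C♯; a diminished seventh above that is B♭ — scale degree 6.

Bb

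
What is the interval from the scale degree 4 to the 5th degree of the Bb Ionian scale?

major second

The scale runs Bb C D Eb F G A.
So we need the interval from Eb up to F.
Eb up to F spans 2 letter names and 2 semitones — a major second.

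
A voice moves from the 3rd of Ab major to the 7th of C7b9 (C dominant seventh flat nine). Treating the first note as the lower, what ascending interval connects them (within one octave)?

Ab major has C as its 3rd, and C7b9 (C dominant seventh flat nine) has Bb as its 7th.
From C to Bb: 10 semitones over a seventh = minor.

minor 7th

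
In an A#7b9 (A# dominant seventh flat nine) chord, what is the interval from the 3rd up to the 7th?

The chord tones of A# dominant seventh flat nine are A# C## E# G# B.
That puts C## below G#.
From C## to G#: 6 semitones over a fifth = diminished.

diminished fifth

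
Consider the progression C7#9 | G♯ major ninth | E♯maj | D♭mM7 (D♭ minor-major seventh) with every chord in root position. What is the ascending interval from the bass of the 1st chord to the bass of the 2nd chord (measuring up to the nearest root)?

The roots are C and G♯.
From C to G♯: 8 semitones over a fifth = augmented.

A5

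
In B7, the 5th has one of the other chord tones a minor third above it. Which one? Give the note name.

B7 is spelled B-D♯-F♯-A.
The 5th is F♯. A minor third above F♯ is A.
A is the chord's 7th.

A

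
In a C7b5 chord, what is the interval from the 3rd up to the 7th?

diminished 5th

The chord tones of C7b5 (C dominant seventh flat five) are C, E, G♭, B♭.
The 3rd is E and the 7th is B♭.
From E to B♭: 6 semitones over a fifth = diminished.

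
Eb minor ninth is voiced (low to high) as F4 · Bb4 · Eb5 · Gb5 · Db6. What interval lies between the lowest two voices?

Those voices are F4 and Bb4.
From F to Bb is 5 semitones, exactly the perfect fourth.

P4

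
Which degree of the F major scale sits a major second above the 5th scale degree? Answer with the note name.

The scale is F G A Bb C D E.
The 5th scale degree is C; a major second above that is D — scale degree 6.

D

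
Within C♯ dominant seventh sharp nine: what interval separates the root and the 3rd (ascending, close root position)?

C♯7#9 (C♯ dominant seventh sharp nine) is spelled C♯ E♯ G♯ B D𝄪.
That puts C♯ below E♯.
From C♯ to E♯ is 4 semitones, exactly the major third.

major third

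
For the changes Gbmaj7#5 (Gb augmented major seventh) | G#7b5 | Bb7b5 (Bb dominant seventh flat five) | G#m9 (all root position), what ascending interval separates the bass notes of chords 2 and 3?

diminished 3rd

The roots are G# and Bb.
G# up to Bb is 2 semitones, a whole step narrower than a major third, so the interval is diminished.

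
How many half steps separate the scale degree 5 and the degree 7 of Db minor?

The scale is Db Eb Fb Gb Ab Bbb Cb.
Ab up to Cb is a minor third — 3 semitones.

3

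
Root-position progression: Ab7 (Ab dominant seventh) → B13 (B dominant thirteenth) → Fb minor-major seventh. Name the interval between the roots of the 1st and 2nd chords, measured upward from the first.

A2

The roots are Ab and B.
2 letter names make it a second; at 3 semitones (a half step wider than major) the quality is augmented.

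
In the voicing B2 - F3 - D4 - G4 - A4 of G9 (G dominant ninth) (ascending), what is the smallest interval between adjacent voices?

Adjacent intervals: B2→F3 = diminished fifth; F3→D4 = major sixth; D4→G4 = perfect fourth; G4→A4 = major second.
The smallest is G4 to A4, a major second (2 semitones).

major second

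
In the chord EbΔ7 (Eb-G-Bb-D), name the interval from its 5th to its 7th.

major third

So we need the interval from Bb up to D.
Counting 3 letters and 4 half steps from Bb gives a major third.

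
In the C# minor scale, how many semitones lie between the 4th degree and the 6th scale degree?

The scale is C# D# E F# G# A B.
F# up to A is a minor third — 3 semitones.

3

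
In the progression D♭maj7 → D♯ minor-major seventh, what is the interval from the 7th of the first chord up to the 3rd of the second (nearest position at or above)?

augmented fourth

D♭maj7 has C as its 7th, and D♯ minor-major seventh has F♯ as its 3rd.
4 letter names make it a fourth; at 6 semitones (a half step wider than perfect) the quality is augmented.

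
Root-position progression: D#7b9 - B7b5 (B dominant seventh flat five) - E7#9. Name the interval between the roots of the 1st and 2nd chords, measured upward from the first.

The roots are D# and B.
D# up to B is 8 semitones, a half step narrower than a major sixth, so the interval is minor.

m6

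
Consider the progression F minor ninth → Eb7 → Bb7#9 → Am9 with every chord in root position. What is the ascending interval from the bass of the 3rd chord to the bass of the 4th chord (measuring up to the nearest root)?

major seventh

The roots are Bb and A.
From Bb to A is 11 semitones, exactly the major seventh.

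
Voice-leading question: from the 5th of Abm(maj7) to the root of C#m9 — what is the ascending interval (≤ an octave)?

The 5th of Abm(maj7) is Eb; the root of C#m9 is C#.
Eb up to C# is 10 semitones, a half step wider than a major sixth, so the interval is augmented.

augmented sixth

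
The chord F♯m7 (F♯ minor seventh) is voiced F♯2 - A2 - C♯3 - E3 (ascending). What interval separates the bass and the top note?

minor 7th

The outer voices are F♯2 and E3.
From F♯ to E: 10 semitones over a seventh = minor.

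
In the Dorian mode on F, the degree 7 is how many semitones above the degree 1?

The scale is F G A♭ B♭ C D E♭.
F up to E♭ is a minor seventh — 10 semitones.

10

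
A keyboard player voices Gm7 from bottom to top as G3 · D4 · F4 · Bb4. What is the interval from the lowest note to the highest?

minor tenth

The outer voices are G3 and Bb4.
From G to Bb: 15 semitones over a tenth = minor.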